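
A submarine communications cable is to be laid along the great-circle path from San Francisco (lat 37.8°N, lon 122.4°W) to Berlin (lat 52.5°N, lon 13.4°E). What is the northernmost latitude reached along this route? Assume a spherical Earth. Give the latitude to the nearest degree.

The great circle lies in the plane with unit normal n̂ = (p₁ × p₂)/|p₁ × p₂|.
Here n̂_z ≈ +0.339; the vertex latitude is φ_max = arccos|n̂_z| ≈ 70.2°.
Check via Clairaut: cos φ_max = |cos φ₁| · sin C = cos(37.8°)·sin(25.4°) ≈ 0.339, again giving ≈ 70.2°.

≈ 70°N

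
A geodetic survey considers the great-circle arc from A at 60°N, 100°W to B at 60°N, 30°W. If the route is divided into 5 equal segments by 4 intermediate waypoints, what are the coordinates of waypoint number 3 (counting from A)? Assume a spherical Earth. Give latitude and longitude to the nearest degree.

Convert each endpoint to a unit vector on the sphere (x = cos φ cos λ, y = cos φ sin λ, z = sin φ).
The central angle between the endpoints is δ = arccos(p₁·p₂) ≈ 0.582 rad (33.3°).
Interpolate at f = 3/5 with slerp weights a = sin((1−f)δ)/sin δ ≈ 0.420, b = sin(fδ)/sin δ ≈ 0.622.
p = a·p₁ + b·p₂ ≈ (0.233, -0.362, 0.902); φ = arcsin(p_z) ≈ 64.48°, λ = atan2(p_y, p_x) ≈ -57.24°.

≈ 64°N, 57°W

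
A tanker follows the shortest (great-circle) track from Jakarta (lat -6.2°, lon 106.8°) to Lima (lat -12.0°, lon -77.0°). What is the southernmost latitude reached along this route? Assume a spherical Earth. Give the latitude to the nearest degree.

≈ -78°

The great circle lies in the plane with unit normal n̂ = (p₁ × p₂)/|p₁ × p₂|.
Here n̂_z ≈ +0.202; the vertex latitude is φ_max = arccos|n̂_z| ≈ 78.3°.
Check via Clairaut: cos φ_max = |cos φ₁| · sin C = cos(6.2°)·sin(168.3°) ≈ 0.202, again giving ≈ 78.3°.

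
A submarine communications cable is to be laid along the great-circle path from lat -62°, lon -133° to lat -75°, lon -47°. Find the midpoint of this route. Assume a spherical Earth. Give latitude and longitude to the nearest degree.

Write both endpoints as unit vectors p₁, p₂ with components (cos φ cos λ, cos φ sin λ, sin φ).
The central angle between the endpoints is δ = arccos(p₁·p₂) ≈ 0.533 rad (30.5°).
Interpolate at f = 1/2 with slerp weights a = sin((1−f)δ)/sin δ ≈ 0.518, b = sin(fδ)/sin δ ≈ 0.518.
p = a·p₁ + b·p₂ ≈ (-0.074, -0.276, -0.958); φ = arcsin(p_z) ≈ -73.39°, λ = atan2(p_y, p_x) ≈ -105.09°.

≈ lat -73°, lon -105°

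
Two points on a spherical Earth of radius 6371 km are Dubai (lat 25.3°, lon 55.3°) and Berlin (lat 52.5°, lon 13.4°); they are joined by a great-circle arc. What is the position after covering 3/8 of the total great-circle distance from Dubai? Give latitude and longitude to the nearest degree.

Write both endpoints as unit vectors p₁, p₂ with components (cos φ cos λ, cos φ sin λ, sin φ).
The central angle between the endpoints is δ = arccos(p₁·p₂) ≈ 0.725 rad (41.5°).
Interpolate at f = 3/8 with slerp weights a = sin((1−f)δ)/sin δ ≈ 0.660, b = sin(fδ)/sin δ ≈ 0.405.
p = a·p₁ + b·p₂ ≈ (0.580, 0.548, 0.603); φ = arcsin(p_z) ≈ 37.11°, λ = atan2(p_y, p_x) ≈ 43.39°.

≈ lat 37°, lon 43°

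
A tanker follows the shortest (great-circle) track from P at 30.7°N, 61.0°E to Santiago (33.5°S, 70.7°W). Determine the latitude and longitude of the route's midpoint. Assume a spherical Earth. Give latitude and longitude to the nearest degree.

≈ 3°S, 3°W

From cos δ = sin φ₁ sin φ₂ + cos φ₁ cos φ₂ cos Δλ, the central angle is δ ≈ 2.432 rad (139.4°).
Interpolate at f = 1/2 with slerp weights a = sin((1−f)δ)/sin δ ≈ 1.440, b = sin(fδ)/sin δ ≈ 1.440.
p = a·p₁ + b·p₂ ≈ (0.997, -0.050, -0.060); φ = arcsin(p_z) ≈ -3.42°, λ = atan2(p_y, p_x) ≈ -2.89°.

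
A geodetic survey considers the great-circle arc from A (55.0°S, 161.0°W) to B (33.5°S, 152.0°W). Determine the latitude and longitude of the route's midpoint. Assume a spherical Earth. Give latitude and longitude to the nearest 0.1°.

Write both endpoints as unit vectors p₁, p₂ with components (cos φ cos λ, cos φ sin λ, sin φ).
The central angle between the endpoints is δ = arccos(p₁·p₂) ≈ 0.391 rad (22.4°).
Interpolate at f = 1/2 with slerp weights a = sin((1−f)δ)/sin δ ≈ 0.510, b = sin(fδ)/sin δ ≈ 0.510.
p = a·p₁ + b·p₂ ≈ (-0.652, -0.295, -0.699); φ = arcsin(p_z) ≈ -44.34°, λ = atan2(p_y, p_x) ≈ -155.67°.

≈ (44.3°S, 155.7°W)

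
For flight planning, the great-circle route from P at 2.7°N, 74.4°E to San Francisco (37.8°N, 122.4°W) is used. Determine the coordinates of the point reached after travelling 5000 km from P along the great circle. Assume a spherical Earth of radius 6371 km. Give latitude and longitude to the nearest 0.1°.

≈ 44.4°N, 93.6°E

Write both endpoints as unit vectors p₁, p₂ with components (cos φ cos λ, cos φ sin λ, sin φ).
The central angle between the endpoints is δ = arccos(p₁·p₂) ≈ 2.384 rad (136.6°). The total great-circle distance is δ·R ≈ 2.384 × 6371 ≈ 15191 km, so the target fraction is f = 5000/15191 ≈ 0.329.
Interpolate at f ≈ 0.329 with slerp weights a = sin((1−f)δ)/sin δ ≈ 1.455, b = sin(fδ)/sin δ ≈ 1.029.
p = a·p₁ + b·p₂ ≈ (-0.045, 0.714, 0.699); φ = arcsin(p_z) ≈ 44.35°, λ = atan2(p_y, p_x) ≈ 93.58°.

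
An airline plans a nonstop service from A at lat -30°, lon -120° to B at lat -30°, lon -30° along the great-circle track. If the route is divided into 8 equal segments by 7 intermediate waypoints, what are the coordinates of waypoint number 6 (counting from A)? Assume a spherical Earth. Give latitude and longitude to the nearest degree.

≈ lat -37°, lon -51°

From cos δ = sin φ₁ sin φ₂ + cos φ₁ cos φ₂ cos Δλ, the central angle is δ ≈ 1.318 rad (75.5°).
Interpolate at f = 6/8 with slerp weights a = sin((1−f)δ)/sin δ ≈ 0.334, b = sin(fδ)/sin δ ≈ 0.863.
p = a·p₁ + b·p₂ ≈ (0.502, -0.624, -0.598); φ = arcsin(p_z) ≈ -36.76°, λ = atan2(p_y, p_x) ≈ -51.18°.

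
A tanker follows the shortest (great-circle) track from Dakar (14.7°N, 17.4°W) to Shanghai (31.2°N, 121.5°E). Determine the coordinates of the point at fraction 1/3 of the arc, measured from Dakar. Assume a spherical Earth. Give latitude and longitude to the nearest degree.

Convert each endpoint to a unit vector on the sphere (x = cos φ cos λ, y = cos φ sin λ, z = sin φ).
The central angle between the endpoints is δ = arccos(p₁·p₂) ≈ 2.085 rad (119.5°).
Interpolate at f = 1/3 with slerp weights a = sin((1−f)δ)/sin δ ≈ 1.130, b = sin(fδ)/sin δ ≈ 0.736.
p = a·p₁ + b·p₂ ≈ (0.714, 0.210, 0.668); φ = arcsin(p_z) ≈ 41.90°, λ = atan2(p_y, p_x) ≈ 16.36°.

≈ 42°N, 16°E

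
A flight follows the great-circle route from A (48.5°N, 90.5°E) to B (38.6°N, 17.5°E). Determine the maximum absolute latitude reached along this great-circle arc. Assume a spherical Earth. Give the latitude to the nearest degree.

The great circle lies in the plane with unit normal n̂ = (p₁ × p₂)/|p₁ × p₂|.
Here n̂_z ≈ -0.630; the vertex latitude is φ_max = arccos|n̂_z| ≈ 50.9°.
Check via Clairaut: cos φ_max = |cos φ₁| · sin C = cos(48.5°)·sin(72.0°) ≈ 0.630, again giving ≈ 50.9°.

≈ 51°N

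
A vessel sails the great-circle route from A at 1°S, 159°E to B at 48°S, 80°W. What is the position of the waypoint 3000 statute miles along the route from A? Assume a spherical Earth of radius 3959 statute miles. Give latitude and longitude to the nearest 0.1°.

Write both endpoints as unit vectors p₁, p₂ with components (cos φ cos λ, cos φ sin λ, sin φ).
The central angle between the endpoints is δ = arccos(p₁·p₂) ≈ 1.909 rad (109.4°). The total great-circle distance is δ·R ≈ 1.909 × 3959 ≈ 7557 mi, so the target fraction is f = 3000/7557 ≈ 0.397.
Interpolate at f ≈ 0.397 with slerp weights a = sin((1−f)δ)/sin δ ≈ 0.968, b = sin(fδ)/sin δ ≈ 0.729.
p = a·p₁ + b·p₂ ≈ (-0.819, -0.133, -0.558); φ = arcsin(p_z) ≈ -33.94°, λ = atan2(p_y, p_x) ≈ -170.76°.

≈ 33.9°S, 170.8°W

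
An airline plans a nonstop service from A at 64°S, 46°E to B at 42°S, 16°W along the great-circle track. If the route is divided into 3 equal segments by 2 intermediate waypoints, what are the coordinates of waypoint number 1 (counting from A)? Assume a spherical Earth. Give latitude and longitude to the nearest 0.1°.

Convert each endpoint to a unit vector on the sphere (x = cos φ cos λ, y = cos φ sin λ, z = sin φ).
The central angle between the endpoints is δ = arccos(p₁·p₂) ≈ 0.716 rad (41.0°).
Interpolate at f = 1/3 with slerp weights a = sin((1−f)δ)/sin δ ≈ 0.700, b = sin(fδ)/sin δ ≈ 0.360.
p = a·p₁ + b·p₂ ≈ (0.470, 0.147, -0.870); φ = arcsin(p_z) ≈ -60.47°, λ = atan2(p_y, p_x) ≈ 17.35°.

≈ 60.5°S, 17.3°E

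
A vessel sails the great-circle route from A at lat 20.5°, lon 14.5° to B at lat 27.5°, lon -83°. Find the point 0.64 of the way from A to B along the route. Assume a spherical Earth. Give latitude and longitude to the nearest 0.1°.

≈ lat 34.3°, lon -47.2°

Convert each endpoint to a unit vector on the sphere (x = cos φ cos λ, y = cos φ sin λ, z = sin φ).
The central angle between the endpoints is δ = arccos(p₁·p₂) ≈ 1.518 rad (86.9°).
Interpolate at f = 0.64 with slerp weights a = sin((1−f)δ)/sin δ ≈ 0.520, b = sin(fδ)/sin δ ≈ 0.827.
p = a·p₁ + b·p₂ ≈ (0.561, -0.606, 0.564); φ = arcsin(p_z) ≈ 34.33°, λ = atan2(p_y, p_x) ≈ -47.19°.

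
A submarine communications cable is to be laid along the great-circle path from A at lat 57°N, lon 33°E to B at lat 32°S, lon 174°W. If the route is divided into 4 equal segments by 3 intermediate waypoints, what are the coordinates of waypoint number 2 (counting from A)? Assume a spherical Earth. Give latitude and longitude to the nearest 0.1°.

≈ lat 35.1°N, lon 151.7°E

Convert each endpoint to a unit vector on the sphere (x = cos φ cos λ, y = cos φ sin λ, z = sin φ).
The central angle between the endpoints is δ = arccos(p₁·p₂) ≈ 2.598 rad (148.9°).
Interpolate at f = 2/4 with slerp weights a = sin((1−f)δ)/sin δ ≈ 1.863, b = sin(fδ)/sin δ ≈ 1.863.
p = a·p₁ + b·p₂ ≈ (-0.720, 0.388, 0.575); φ = arcsin(p_z) ≈ 35.12°, λ = atan2(p_y, p_x) ≈ 151.72°.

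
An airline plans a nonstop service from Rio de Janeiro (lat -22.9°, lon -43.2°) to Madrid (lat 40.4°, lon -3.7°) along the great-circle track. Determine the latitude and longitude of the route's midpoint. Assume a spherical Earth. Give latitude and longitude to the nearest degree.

≈ lat 9°, lon -25°

Write both endpoints as unit vectors p₁, p₂ with components (cos φ cos λ, cos φ sin λ, sin φ).
The central angle between the endpoints is δ = arccos(p₁·p₂) ≈ 1.277 rad (73.2°).
Interpolate at f = 1/2 with slerp weights a = sin((1−f)δ)/sin δ ≈ 0.623, b = sin(fδ)/sin δ ≈ 0.623.
p = a·p₁ + b·p₂ ≈ (0.891, -0.423, 0.161); φ = arcsin(p_z) ≈ 9.28°, λ = atan2(p_y, p_x) ≈ -25.40°.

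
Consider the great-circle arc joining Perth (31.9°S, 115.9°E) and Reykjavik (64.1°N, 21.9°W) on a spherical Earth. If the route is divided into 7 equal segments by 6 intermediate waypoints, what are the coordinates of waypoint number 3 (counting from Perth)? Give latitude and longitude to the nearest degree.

The haversine formula gives a central angle δ ≈ 2.419 rad (138.6°) between the endpoints.
Interpolate at f = 3/7 with slerp weights a = sin((1−f)δ)/sin δ ≈ 1.485, b = sin(fδ)/sin δ ≈ 1.301.
p = a·p₁ + b·p₂ ≈ (-0.023, 0.922, 0.386); φ = arcsin(p_z) ≈ 22.70°, λ = atan2(p_y, p_x) ≈ 91.45°.

≈ 23°N, 91°E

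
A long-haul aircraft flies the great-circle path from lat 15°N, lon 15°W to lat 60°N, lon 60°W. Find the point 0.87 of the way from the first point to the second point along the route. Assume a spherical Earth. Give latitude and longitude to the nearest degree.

Write both endpoints as unit vectors p₁, p₂ with components (cos φ cos λ, cos φ sin λ, sin φ).
The central angle between the endpoints is δ = arccos(p₁·p₂) ≈ 0.970 rad (55.6°).
Interpolate at f = 0.87 with slerp weights a = sin((1−f)δ)/sin δ ≈ 0.152, b = sin(fδ)/sin δ ≈ 0.906.
p = a·p₁ + b·p₂ ≈ (0.369, -0.430, 0.824); φ = arcsin(p_z) ≈ 55.48°, λ = atan2(p_y, p_x) ≈ -49.41°.

≈ lat 55°N, lon 49°W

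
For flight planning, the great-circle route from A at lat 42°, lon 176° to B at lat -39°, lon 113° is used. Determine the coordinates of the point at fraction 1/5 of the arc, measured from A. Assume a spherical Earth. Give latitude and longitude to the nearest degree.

≈ lat 27°, lon 161°

The haversine formula gives a central angle δ ≈ 1.730 rad (99.1°) between the endpoints.
Interpolate at f = 1/5 with slerp weights a = sin((1−f)δ)/sin δ ≈ 0.995, b = sin(fδ)/sin δ ≈ 0.344.
p = a·p₁ + b·p₂ ≈ (-0.842, 0.297, 0.450); φ = arcsin(p_z) ≈ 26.73°, λ = atan2(p_y, p_x) ≈ 160.55°.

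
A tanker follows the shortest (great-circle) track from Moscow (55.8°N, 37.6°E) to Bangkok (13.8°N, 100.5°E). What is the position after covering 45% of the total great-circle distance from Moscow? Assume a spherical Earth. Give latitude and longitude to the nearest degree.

≈ (41°N, 75°E)

Write both endpoints as unit vectors p₁, p₂ with components (cos φ cos λ, cos φ sin λ, sin φ).
The central angle between the endpoints is δ = arccos(p₁·p₂) ≈ 1.109 rad (63.5°).
Interpolate at f = 0.45 with slerp weights a = sin((1−f)δ)/sin δ ≈ 0.640, b = sin(fδ)/sin δ ≈ 0.535.
p = a·p₁ + b·p₂ ≈ (0.190, 0.730, 0.657); φ = arcsin(p_z) ≈ 41.04°, λ = atan2(p_y, p_x) ≈ 75.38°.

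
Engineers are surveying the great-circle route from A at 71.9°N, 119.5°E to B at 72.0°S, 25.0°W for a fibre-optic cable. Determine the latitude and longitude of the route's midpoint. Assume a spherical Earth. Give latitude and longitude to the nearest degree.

≈ 0°N, 48°E

Write both endpoints as unit vectors p₁, p₂ with components (cos φ cos λ, cos φ sin λ, sin φ).
The central angle between the endpoints is δ = arccos(p₁·p₂) ≈ 2.952 rad (169.2°).
Interpolate at f = 1/2 with slerp weights a = sin((1−f)δ)/sin δ ≈ 5.293, b = sin(fδ)/sin δ ≈ 5.293.
p = a·p₁ + b·p₂ ≈ (0.673, 0.740, -0.003); φ = arcsin(p_z) ≈ -0.16°, λ = atan2(p_y, p_x) ≈ 47.73°.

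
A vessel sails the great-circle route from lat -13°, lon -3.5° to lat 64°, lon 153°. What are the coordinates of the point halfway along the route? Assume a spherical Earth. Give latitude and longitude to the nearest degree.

Convert each endpoint to a unit vector on the sphere (x = cos φ cos λ, y = cos φ sin λ, z = sin φ).
The central angle between the endpoints is δ = arccos(p₁·p₂) ≈ 2.207 rad (126.4°).
Interpolate at f = 1/2 with slerp weights a = sin((1−f)δ)/sin δ ≈ 1.110, b = sin(fδ)/sin δ ≈ 1.110.
p = a·p₁ + b·p₂ ≈ (0.646, 0.155, 0.748); φ = arcsin(p_z) ≈ 48.39°, λ = atan2(p_y, p_x) ≈ 13.48°.

≈ lat 48°, lon 13°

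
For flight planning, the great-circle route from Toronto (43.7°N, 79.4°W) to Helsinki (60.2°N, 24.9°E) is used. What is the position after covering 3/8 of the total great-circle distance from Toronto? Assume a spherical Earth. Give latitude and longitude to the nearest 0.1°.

≈ 60.0°N, 54.3°W

Write both endpoints as unit vectors p₁, p₂ with components (cos φ cos λ, cos φ sin λ, sin φ).
The central angle between the endpoints is δ = arccos(p₁·p₂) ≈ 1.035 rad (59.3°).
Interpolate at f = 3/8 with slerp weights a = sin((1−f)δ)/sin δ ≈ 0.701, b = sin(fδ)/sin δ ≈ 0.440.
p = a·p₁ + b·p₂ ≈ (0.292, -0.406, 0.866); φ = arcsin(p_z) ≈ 60.01°, λ = atan2(p_y, p_x) ≈ -54.31°.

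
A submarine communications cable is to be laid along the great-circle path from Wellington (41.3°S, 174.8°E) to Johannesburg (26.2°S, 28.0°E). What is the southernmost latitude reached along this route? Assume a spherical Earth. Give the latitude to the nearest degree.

≈ 67°S

The great circle lies in the plane with unit normal n̂ = (p₁ × p₂)/|p₁ × p₂|.
Here n̂_z ≈ -0.384; the vertex latitude is φ_max = arccos|n̂_z| ≈ 67.4°.
Check via Clairaut: cos φ_max = |cos φ₁| · sin C = cos(41.3°)·sin(149.3°) ≈ 0.384, again giving ≈ 67.4°.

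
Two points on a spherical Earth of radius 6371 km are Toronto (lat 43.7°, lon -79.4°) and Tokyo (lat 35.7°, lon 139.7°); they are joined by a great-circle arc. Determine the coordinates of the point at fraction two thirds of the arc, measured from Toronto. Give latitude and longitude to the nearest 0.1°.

Write both endpoints as unit vectors p₁, p₂ with components (cos φ cos λ, cos φ sin λ, sin φ).
The central angle between the endpoints is δ = arccos(p₁·p₂) ≈ 1.623 rad (93.0°).
Interpolate at f = 2/3 with slerp weights a = sin((1−f)δ)/sin δ ≈ 0.516, b = sin(fδ)/sin δ ≈ 0.884.
p = a·p₁ + b·p₂ ≈ (-0.479, 0.098, 0.872); φ = arcsin(p_z) ≈ 60.73°, λ = atan2(p_y, p_x) ≈ 168.45°.

≈ lat 60.7°, lon 168.5°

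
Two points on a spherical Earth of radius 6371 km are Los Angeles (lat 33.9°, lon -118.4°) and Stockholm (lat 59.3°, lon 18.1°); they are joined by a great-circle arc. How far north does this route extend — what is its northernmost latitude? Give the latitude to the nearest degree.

The great circle lies in the plane with unit normal n̂ = (p₁ × p₂)/|p₁ × p₂|.
Here n̂_z ≈ +0.296; the vertex latitude is φ_max = arccos|n̂_z| ≈ 72.8°.
Check via Clairaut: cos φ_max = |cos φ₁| · sin C = cos(33.9°)·sin(20.9°) ≈ 0.296, again giving ≈ 72.8°.

≈ 73°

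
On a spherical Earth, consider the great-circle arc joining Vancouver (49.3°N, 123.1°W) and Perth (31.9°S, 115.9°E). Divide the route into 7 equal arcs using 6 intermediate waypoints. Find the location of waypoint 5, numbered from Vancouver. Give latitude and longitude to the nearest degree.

Convert each endpoint to a unit vector on the sphere (x = cos φ cos λ, y = cos φ sin λ, z = sin φ).
The central angle between the endpoints is δ = arccos(p₁·p₂) ≈ 2.326 rad (133.3°).
Interpolate at f = 5/7 with slerp weights a = sin((1−f)δ)/sin δ ≈ 0.847, b = sin(fδ)/sin δ ≈ 1.368.
p = a·p₁ + b·p₂ ≈ (-0.809, 0.582, -0.081); φ = arcsin(p_z) ≈ -4.62°, λ = atan2(p_y, p_x) ≈ 144.28°.

≈ 5°S, 144°E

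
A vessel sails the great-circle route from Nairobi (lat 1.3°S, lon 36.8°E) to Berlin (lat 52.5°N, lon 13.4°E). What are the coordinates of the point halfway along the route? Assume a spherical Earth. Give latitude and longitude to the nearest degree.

≈ lat 26°N, lon 28°E

Write both endpoints as unit vectors p₁, p₂ with components (cos φ cos λ, cos φ sin λ, sin φ).
The central angle between the endpoints is δ = arccos(p₁·p₂) ≈ 1.000 rad (57.3°).
Interpolate at f = 1/2 with slerp weights a = sin((1−f)δ)/sin δ ≈ 0.570, b = sin(fδ)/sin δ ≈ 0.570.
p = a·p₁ + b·p₂ ≈ (0.793, 0.422, 0.439); φ = arcsin(p_z) ≈ 26.04°, λ = atan2(p_y, p_x) ≈ 27.98°.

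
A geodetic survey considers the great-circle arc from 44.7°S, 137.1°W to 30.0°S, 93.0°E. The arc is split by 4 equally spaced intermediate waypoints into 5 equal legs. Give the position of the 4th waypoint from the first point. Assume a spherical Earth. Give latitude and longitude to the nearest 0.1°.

≈ 44.8°S, 107.1°E

Write both endpoints as unit vectors p₁, p₂ with components (cos φ cos λ, cos φ sin λ, sin φ).
The central angle between the endpoints is δ = arccos(p₁·p₂) ≈ 1.614 rad (92.5°).
Interpolate at f = 4/5 with slerp weights a = sin((1−f)δ)/sin δ ≈ 0.318, b = sin(fδ)/sin δ ≈ 0.962.
p = a·p₁ + b·p₂ ≈ (-0.209, 0.678, -0.704); φ = arcsin(p_z) ≈ -44.78°, λ = atan2(p_y, p_x) ≈ 107.12°.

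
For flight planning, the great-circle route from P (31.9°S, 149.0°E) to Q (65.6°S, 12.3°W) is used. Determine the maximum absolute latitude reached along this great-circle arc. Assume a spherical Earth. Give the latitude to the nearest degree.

The great circle lies in the plane with unit normal n̂ = (p₁ × p₂)/|p₁ × p₂|.
Here n̂_z ≈ -0.114; the vertex latitude is φ_max = arccos|n̂_z| ≈ 83.5°.
Check via Clairaut: cos φ_max = |cos φ₁| · sin C = cos(31.9°)·sin(172.3°) ≈ 0.114, again giving ≈ 83.5°.

≈ 83°S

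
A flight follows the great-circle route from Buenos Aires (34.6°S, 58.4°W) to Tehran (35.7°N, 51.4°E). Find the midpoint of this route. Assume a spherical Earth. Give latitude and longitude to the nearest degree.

≈ (1°N, 4°W)

The haversine formula gives a central angle δ ≈ 2.163 rad (123.9°) between the endpoints.
Interpolate at f = 1/2 with slerp weights a = sin((1−f)δ)/sin δ ≈ 1.063, b = sin(fδ)/sin δ ≈ 1.063.
p = a·p₁ + b·p₂ ≈ (0.997, -0.071, 0.017); φ = arcsin(p_z) ≈ 0.96°, λ = atan2(p_y, p_x) ≈ -4.05°.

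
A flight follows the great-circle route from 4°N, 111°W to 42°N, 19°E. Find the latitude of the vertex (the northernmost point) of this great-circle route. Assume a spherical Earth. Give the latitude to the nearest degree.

≈ 51°N

The great circle lies in the plane with unit normal n̂ = (p₁ × p₂)/|p₁ × p₂|.
Here n̂_z ≈ +0.629; the vertex latitude is φ_max = arccos|n̂_z| ≈ 51.0°.
Check via Clairaut: cos φ_max = |cos φ₁| · sin C = cos(4.0°)·sin(39.1°) ≈ 0.629, again giving ≈ 51.0°.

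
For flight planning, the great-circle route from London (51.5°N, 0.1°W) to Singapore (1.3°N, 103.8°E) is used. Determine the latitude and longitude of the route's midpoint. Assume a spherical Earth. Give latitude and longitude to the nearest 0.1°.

Convert each endpoint to a unit vector on the sphere (x = cos φ cos λ, y = cos φ sin λ, z = sin φ).
The central angle between the endpoints is δ = arccos(p₁·p₂) ≈ 1.703 rad (97.6°).
Interpolate at f = 1/2 with slerp weights a = sin((1−f)δ)/sin δ ≈ 0.759, b = sin(fδ)/sin δ ≈ 0.759.
p = a·p₁ + b·p₂ ≈ (0.291, 0.736, 0.611); φ = arcsin(p_z) ≈ 37.67°, λ = atan2(p_y, p_x) ≈ 68.40°.

≈ 37.7°N, 68.4°E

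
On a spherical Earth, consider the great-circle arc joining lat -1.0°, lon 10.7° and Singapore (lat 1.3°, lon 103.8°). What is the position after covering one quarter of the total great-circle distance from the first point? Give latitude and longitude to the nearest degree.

≈ lat 0°, lon 34°

Convert each endpoint to a unit vector on the sphere (x = cos φ cos λ, y = cos φ sin λ, z = sin φ).
The central angle between the endpoints is δ = arccos(p₁·p₂) ≈ 1.625 rad (93.1°).
Interpolate at f = 1/4 with slerp weights a = sin((1−f)δ)/sin δ ≈ 0.940, b = sin(fδ)/sin δ ≈ 0.396.
p = a·p₁ + b·p₂ ≈ (0.829, 0.559, -0.007); φ = arcsin(p_z) ≈ -0.43°, λ = atan2(p_y, p_x) ≈ 33.98°.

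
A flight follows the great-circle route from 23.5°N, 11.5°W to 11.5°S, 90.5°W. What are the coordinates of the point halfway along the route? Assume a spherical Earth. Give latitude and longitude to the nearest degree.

From cos δ = sin φ₁ sin φ₂ + cos φ₁ cos φ₂ cos Δλ, the central angle is δ ≈ 1.479 rad (84.7°).
Interpolate at f = 1/2 with slerp weights a = sin((1−f)δ)/sin δ ≈ 0.677, b = sin(fδ)/sin δ ≈ 0.677.
p = a·p₁ + b·p₂ ≈ (0.602, -0.787, 0.135); φ = arcsin(p_z) ≈ 7.75°, λ = atan2(p_y, p_x) ≈ -52.56°.

≈ 8°N, 53°W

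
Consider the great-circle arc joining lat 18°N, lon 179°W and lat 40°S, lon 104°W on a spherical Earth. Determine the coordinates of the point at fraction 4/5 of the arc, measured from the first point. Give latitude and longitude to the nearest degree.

Convert each endpoint to a unit vector on the sphere (x = cos φ cos λ, y = cos φ sin λ, z = sin φ).
The central angle between the endpoints is δ = arccos(p₁·p₂) ≈ 1.581 rad (90.6°).
Interpolate at f = 4/5 with slerp weights a = sin((1−f)δ)/sin δ ≈ 0.311, b = sin(fδ)/sin δ ≈ 0.954.
p = a·p₁ + b·p₂ ≈ (-0.472, -0.714, -0.517); φ = arcsin(p_z) ≈ -31.12°, λ = atan2(p_y, p_x) ≈ -123.49°.

≈ lat 31°S, lon 123°W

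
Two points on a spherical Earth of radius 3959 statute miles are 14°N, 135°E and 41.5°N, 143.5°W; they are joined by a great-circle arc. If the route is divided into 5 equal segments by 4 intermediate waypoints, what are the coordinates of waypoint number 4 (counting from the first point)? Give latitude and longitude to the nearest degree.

Write both endpoints as unit vectors p₁, p₂ with components (cos φ cos λ, cos φ sin λ, sin φ).
The central angle between the endpoints is δ = arccos(p₁·p₂) ≈ 1.300 rad (74.5°).
Interpolate at f = 4/5 with slerp weights a = sin((1−f)δ)/sin δ ≈ 0.267, b = sin(fδ)/sin δ ≈ 0.895.
p = a·p₁ + b·p₂ ≈ (-0.722, -0.216, 0.658); φ = arcsin(p_z) ≈ 41.11°, λ = atan2(p_y, p_x) ≈ -163.37°.

≈ 41°N, 163°W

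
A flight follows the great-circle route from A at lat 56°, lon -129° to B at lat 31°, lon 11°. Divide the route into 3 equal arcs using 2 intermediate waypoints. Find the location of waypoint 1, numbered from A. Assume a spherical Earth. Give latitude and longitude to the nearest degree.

Convert each endpoint to a unit vector on the sphere (x = cos φ cos λ, y = cos φ sin λ, z = sin φ).
The central angle between the endpoints is δ = arccos(p₁·p₂) ≈ 1.511 rad (86.6°).
Interpolate at f = 1/3 with slerp weights a = sin((1−f)δ)/sin δ ≈ 0.847, b = sin(fδ)/sin δ ≈ 0.483.
p = a·p₁ + b·p₂ ≈ (0.109, -0.289, 0.951); φ = arcsin(p_z) ≈ 72.02°, λ = atan2(p_y, p_x) ≈ -69.37°.

≈ lat 72°, lon -69°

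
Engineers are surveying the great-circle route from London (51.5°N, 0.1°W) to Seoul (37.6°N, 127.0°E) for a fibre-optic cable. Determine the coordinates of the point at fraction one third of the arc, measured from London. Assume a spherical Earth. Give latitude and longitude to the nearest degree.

Convert each endpoint to a unit vector on the sphere (x = cos φ cos λ, y = cos φ sin λ, z = sin φ).
The central angle between the endpoints is δ = arccos(p₁·p₂) ≈ 1.390 rad (79.6°).
Interpolate at f = 1/3 with slerp weights a = sin((1−f)δ)/sin δ ≈ 0.813, b = sin(fδ)/sin δ ≈ 0.454.
p = a·p₁ + b·p₂ ≈ (0.289, 0.287, 0.913); φ = arcsin(p_z) ≈ 65.97°, λ = atan2(p_y, p_x) ≈ 44.72°.

≈ 66°N, 45°E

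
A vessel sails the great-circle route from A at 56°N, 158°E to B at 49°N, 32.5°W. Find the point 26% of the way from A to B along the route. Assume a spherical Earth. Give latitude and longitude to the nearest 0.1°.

Write both endpoints as unit vectors p₁, p₂ with components (cos φ cos λ, cos φ sin λ, sin φ).
The central angle between the endpoints is δ = arccos(p₁·p₂) ≈ 1.303 rad (74.6°).
Interpolate at f = 0.26 with slerp weights a = sin((1−f)δ)/sin δ ≈ 0.852, b = sin(fδ)/sin δ ≈ 0.345.
p = a·p₁ + b·p₂ ≈ (-0.251, 0.057, 0.966); φ = arcsin(p_z) ≈ 75.08°, λ = atan2(p_y, p_x) ≈ 167.21°.

≈ 75.1°N, 167.2°E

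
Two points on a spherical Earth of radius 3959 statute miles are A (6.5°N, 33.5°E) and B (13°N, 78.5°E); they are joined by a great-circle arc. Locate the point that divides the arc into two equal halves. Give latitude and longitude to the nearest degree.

Convert each endpoint to a unit vector on the sphere (x = cos φ cos λ, y = cos φ sin λ, z = sin φ).
The central angle between the endpoints is δ = arccos(p₁·p₂) ≈ 0.781 rad (44.8°).
Interpolate at f = 1/2 with slerp weights a = sin((1−f)δ)/sin δ ≈ 0.541, b = sin(fδ)/sin δ ≈ 0.541.
p = a·p₁ + b·p₂ ≈ (0.553, 0.813, 0.183); φ = arcsin(p_z) ≈ 10.54°, λ = atan2(p_y, p_x) ≈ 55.77°.

≈ (11°N, 56°E)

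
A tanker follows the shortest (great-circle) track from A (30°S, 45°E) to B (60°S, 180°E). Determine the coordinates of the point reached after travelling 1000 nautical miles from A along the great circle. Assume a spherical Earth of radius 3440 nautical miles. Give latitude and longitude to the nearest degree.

Convert each endpoint to a unit vector on the sphere (x = cos φ cos λ, y = cos φ sin λ, z = sin φ).
The central angle between the endpoints is δ = arccos(p₁·p₂) ≈ 1.444 rad (82.7°). The total great-circle distance is δ·R ≈ 1.444 × 3440 ≈ 4966 nmi, so the target fraction is f = 1000/4966 ≈ 0.201.
Interpolate at f ≈ 0.201 with slerp weights a = sin((1−f)δ)/sin δ ≈ 0.921, b = sin(fδ)/sin δ ≈ 0.289.
p = a·p₁ + b·p₂ ≈ (0.420, 0.564, -0.711); φ = arcsin(p_z) ≈ -45.31°, λ = atan2(p_y, p_x) ≈ 53.35°.

≈ (45°S, 53°E)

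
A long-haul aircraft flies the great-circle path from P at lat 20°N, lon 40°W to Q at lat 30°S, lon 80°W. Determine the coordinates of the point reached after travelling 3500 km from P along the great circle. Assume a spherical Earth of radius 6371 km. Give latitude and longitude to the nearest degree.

≈ lat 5°S, lon 59°W

Convert each endpoint to a unit vector on the sphere (x = cos φ cos λ, y = cos φ sin λ, z = sin φ).
The central angle between the endpoints is δ = arccos(p₁·p₂) ≈ 1.101 rad (63.1°). The total great-circle distance is δ·R ≈ 1.101 × 6371 ≈ 7017 km, so the target fraction is f = 3500/7017 ≈ 0.499.
Interpolate at f ≈ 0.499 with slerp weights a = sin((1−f)δ)/sin δ ≈ 0.588, b = sin(fδ)/sin δ ≈ 0.585.
p = a·p₁ + b·p₂ ≈ (0.511, -0.854, -0.092); φ = arcsin(p_z) ≈ -5.26°, λ = atan2(p_y, p_x) ≈ -59.10°.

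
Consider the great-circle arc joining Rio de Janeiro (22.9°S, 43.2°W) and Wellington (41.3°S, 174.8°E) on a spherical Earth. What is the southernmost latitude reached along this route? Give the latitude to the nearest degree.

≈ 64°S

The great circle lies in the plane with unit normal n̂ = (p₁ × p₂)/|p₁ × p₂|.
Here n̂_z ≈ -0.445; the vertex latitude is φ_max = arccos|n̂_z| ≈ 63.6°.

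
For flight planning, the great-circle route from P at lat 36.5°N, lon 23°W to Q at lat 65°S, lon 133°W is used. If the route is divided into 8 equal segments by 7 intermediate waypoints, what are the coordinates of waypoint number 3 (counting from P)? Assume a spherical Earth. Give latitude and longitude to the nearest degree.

≈ lat 7°S, lon 47°W

Write both endpoints as unit vectors p₁, p₂ with components (cos φ cos λ, cos φ sin λ, sin φ).
The central angle between the endpoints is δ = arccos(p₁·p₂) ≈ 2.285 rad (130.9°).
Interpolate at f = 3/8 with slerp weights a = sin((1−f)δ)/sin δ ≈ 1.310, b = sin(fδ)/sin δ ≈ 1.001.
p = a·p₁ + b·p₂ ≈ (0.681, -0.721, -0.127); φ = arcsin(p_z) ≈ -7.32°, λ = atan2(p_y, p_x) ≈ -46.62°.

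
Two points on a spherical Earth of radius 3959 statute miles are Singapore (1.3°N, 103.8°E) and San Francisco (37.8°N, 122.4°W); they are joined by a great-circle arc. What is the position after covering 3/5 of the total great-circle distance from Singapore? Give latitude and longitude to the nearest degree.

The haversine formula gives a central angle δ ≈ 2.133 rad (122.2°) between the endpoints.
Interpolate at f = 3/5 with slerp weights a = sin((1−f)δ)/sin δ ≈ 0.890, b = sin(fδ)/sin δ ≈ 1.132.
p = a·p₁ + b·p₂ ≈ (-0.692, 0.109, 0.714); φ = arcsin(p_z) ≈ 45.56°, λ = atan2(p_y, p_x) ≈ 171.04°.

≈ 46°N, 171°E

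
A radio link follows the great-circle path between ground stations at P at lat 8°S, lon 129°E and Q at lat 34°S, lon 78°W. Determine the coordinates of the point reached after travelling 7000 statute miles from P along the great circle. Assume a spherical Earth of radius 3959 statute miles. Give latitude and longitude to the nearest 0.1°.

≈ lat 54.6°S, lon 108.3°W

From cos δ = sin φ₁ sin φ₂ + cos φ₁ cos φ₂ cos Δλ, the central angle is δ ≈ 2.283 rad (130.8°). The total great-circle distance is δ·R ≈ 2.283 × 3959 ≈ 9039 mi, so the target fraction is f = 7000/9039 ≈ 0.774.
Interpolate at f ≈ 0.774 with slerp weights a = sin((1−f)δ)/sin δ ≈ 0.651, b = sin(fδ)/sin δ ≈ 1.296.
p = a·p₁ + b·p₂ ≈ (-0.182, -0.550, -0.815); φ = arcsin(p_z) ≈ -54.60°, λ = atan2(p_y, p_x) ≈ -108.35°.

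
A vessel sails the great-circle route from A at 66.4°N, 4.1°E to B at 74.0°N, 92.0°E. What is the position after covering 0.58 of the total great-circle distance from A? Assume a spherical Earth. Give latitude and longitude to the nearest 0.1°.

≈ 75.9°N, 46.5°E

Write both endpoints as unit vectors p₁, p₂ with components (cos φ cos λ, cos φ sin λ, sin φ).
The central angle between the endpoints is δ = arccos(p₁·p₂) ≈ 0.484 rad (27.8°).
Interpolate at f = 0.58 with slerp weights a = sin((1−f)δ)/sin δ ≈ 0.434, b = sin(fδ)/sin δ ≈ 0.595.
p = a·p₁ + b·p₂ ≈ (0.168, 0.176, 0.970); φ = arcsin(p_z) ≈ 75.92°, λ = atan2(p_y, p_x) ≈ 46.48°.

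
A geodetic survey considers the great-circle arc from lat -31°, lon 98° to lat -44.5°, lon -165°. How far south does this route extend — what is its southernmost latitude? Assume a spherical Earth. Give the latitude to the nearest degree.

≈ -51°

The great circle lies in the plane with unit normal n̂ = (p₁ × p₂)/|p₁ × p₂|.
Here n̂_z ≈ +0.633; the vertex latitude is φ_max = arccos|n̂_z| ≈ 50.7°.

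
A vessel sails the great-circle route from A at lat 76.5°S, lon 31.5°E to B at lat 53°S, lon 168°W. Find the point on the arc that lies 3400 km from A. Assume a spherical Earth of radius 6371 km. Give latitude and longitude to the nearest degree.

≈ lat 72°S, lon 174°W

The haversine formula gives a central angle δ ≈ 0.871 rad (49.9°) between the endpoints. The total great-circle distance is δ·R ≈ 0.871 × 6371 ≈ 5549 km, so the target fraction is f = 3400/5549 ≈ 0.613.
Interpolate at f ≈ 0.613 with slerp weights a = sin((1−f)δ)/sin δ ≈ 0.433, b = sin(fδ)/sin δ ≈ 0.665.
p = a·p₁ + b·p₂ ≈ (-0.305, -0.030, -0.952); φ = arcsin(p_z) ≈ -72.13°, λ = atan2(p_y, p_x) ≈ -174.31°.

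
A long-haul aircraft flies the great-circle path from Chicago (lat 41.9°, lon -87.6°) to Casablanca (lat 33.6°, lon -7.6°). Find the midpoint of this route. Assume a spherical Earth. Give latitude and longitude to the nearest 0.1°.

≈ lat 45.3°, lon -44.9°

The haversine formula gives a central angle δ ≈ 1.073 rad (61.5°) between the endpoints.
Interpolate at f = 1/2 with slerp weights a = sin((1−f)δ)/sin δ ≈ 0.582, b = sin(fδ)/sin δ ≈ 0.582.
p = a·p₁ + b·p₂ ≈ (0.498, -0.497, 0.710); φ = arcsin(p_z) ≈ 45.27°, λ = atan2(p_y, p_x) ≈ -44.90°.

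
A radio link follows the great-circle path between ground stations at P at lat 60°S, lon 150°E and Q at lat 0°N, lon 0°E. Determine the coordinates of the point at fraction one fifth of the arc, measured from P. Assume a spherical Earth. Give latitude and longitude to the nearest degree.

≈ lat 74°S, lon 99°E

Write both endpoints as unit vectors p₁, p₂ with components (cos φ cos λ, cos φ sin λ, sin φ).
The central angle between the endpoints is δ = arccos(p₁·p₂) ≈ 2.019 rad (115.7°).
Interpolate at f = 1/5 with slerp weights a = sin((1−f)δ)/sin δ ≈ 1.108, b = sin(fδ)/sin δ ≈ 0.436.
p = a·p₁ + b·p₂ ≈ (-0.044, 0.277, -0.960); φ = arcsin(p_z) ≈ -73.71°, λ = atan2(p_y, p_x) ≈ 99.04°.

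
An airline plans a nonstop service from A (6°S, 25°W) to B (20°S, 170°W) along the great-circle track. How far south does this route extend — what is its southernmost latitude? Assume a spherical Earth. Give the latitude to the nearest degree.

≈ 38°S

The great circle lies in the plane with unit normal n̂ = (p₁ × p₂)/|p₁ × p₂|.
Here n̂_z ≈ -0.784; the vertex latitude is φ_max = arccos|n̂_z| ≈ 38.4°.
Check via Clairaut: cos φ_max = |cos φ₁| · sin C = cos(6.0°)·sin(128.0°) ≈ 0.784, again giving ≈ 38.4°.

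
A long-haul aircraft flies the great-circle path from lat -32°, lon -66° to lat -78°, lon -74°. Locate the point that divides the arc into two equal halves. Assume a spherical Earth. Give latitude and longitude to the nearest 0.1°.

≈ lat -55.0°, lon -67.6°

Write both endpoints as unit vectors p₁, p₂ with components (cos φ cos λ, cos φ sin λ, sin φ).
The central angle between the endpoints is δ = arccos(p₁·p₂) ≈ 0.805 rad (46.1°).
Interpolate at f = 1/2 with slerp weights a = sin((1−f)δ)/sin δ ≈ 0.543, b = sin(fδ)/sin δ ≈ 0.543.
p = a·p₁ + b·p₂ ≈ (0.219, -0.530, -0.820); φ = arcsin(p_z) ≈ -55.04°, λ = atan2(p_y, p_x) ≈ -67.57°.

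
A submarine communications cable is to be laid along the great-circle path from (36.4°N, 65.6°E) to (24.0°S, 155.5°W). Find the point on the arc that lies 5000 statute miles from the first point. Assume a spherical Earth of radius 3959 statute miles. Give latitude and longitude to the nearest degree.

Write both endpoints as unit vectors p₁, p₂ with components (cos φ cos λ, cos φ sin λ, sin φ).
The central angle between the endpoints is δ = arccos(p₁·p₂) ≈ 2.491 rad (142.7°). The total great-circle distance is δ·R ≈ 2.491 × 3959 ≈ 9860 mi, so the target fraction is f = 5000/9860 ≈ 0.507.
Interpolate at f ≈ 0.507 with slerp weights a = sin((1−f)δ)/sin δ ≈ 1.554, b = sin(fδ)/sin δ ≈ 1.573.
p = a·p₁ + b·p₂ ≈ (-0.791, 0.543, 0.283); φ = arcsin(p_z) ≈ 16.41°, λ = atan2(p_y, p_x) ≈ 145.50°.

≈ (16°N, 146°E)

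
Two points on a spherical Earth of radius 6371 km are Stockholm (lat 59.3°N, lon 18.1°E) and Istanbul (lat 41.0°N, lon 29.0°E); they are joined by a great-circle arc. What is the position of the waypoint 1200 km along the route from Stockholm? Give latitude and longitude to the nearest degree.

≈ lat 49°N, lon 25°E

Convert each endpoint to a unit vector on the sphere (x = cos φ cos λ, y = cos φ sin λ, z = sin φ).
The central angle between the endpoints is δ = arccos(p₁·p₂) ≈ 0.341 rad (19.5°). The total great-circle distance is δ·R ≈ 0.341 × 6371 ≈ 2171 km, so the target fraction is f = 1200/2171 ≈ 0.553.
Interpolate at f ≈ 0.553 with slerp weights a = sin((1−f)δ)/sin δ ≈ 0.454, b = sin(fδ)/sin δ ≈ 0.560.
p = a·p₁ + b·p₂ ≈ (0.590, 0.277, 0.758); φ = arcsin(p_z) ≈ 49.31°, λ = atan2(p_y, p_x) ≈ 25.14°.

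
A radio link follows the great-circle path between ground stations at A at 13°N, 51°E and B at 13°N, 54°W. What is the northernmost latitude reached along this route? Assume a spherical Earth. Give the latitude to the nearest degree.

The great circle lies in the plane with unit normal n̂ = (p₁ × p₂)/|p₁ × p₂|.
Here n̂_z ≈ -0.935; the vertex latitude is φ_max = arccos|n̂_z| ≈ 20.8°.
Check via Clairaut: cos φ_max = |cos φ₁| · sin C = cos(13.0°)·sin(73.7°) ≈ 0.935, again giving ≈ 20.8°.

≈ 21°N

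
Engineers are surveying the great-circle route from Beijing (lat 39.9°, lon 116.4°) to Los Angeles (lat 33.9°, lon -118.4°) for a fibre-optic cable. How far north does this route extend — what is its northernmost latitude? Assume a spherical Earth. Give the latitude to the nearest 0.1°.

The great circle lies in the plane with unit normal n̂ = (p₁ × p₂)/|p₁ × p₂|.
Here n̂_z ≈ +0.520; the vertex latitude is φ_max = arccos|n̂_z| ≈ 58.6°.
Check via Clairaut: cos φ_max = |cos φ₁| · sin C = cos(39.9°)·sin(42.7°) ≈ 0.520, again giving ≈ 58.6°.

≈ 58.6°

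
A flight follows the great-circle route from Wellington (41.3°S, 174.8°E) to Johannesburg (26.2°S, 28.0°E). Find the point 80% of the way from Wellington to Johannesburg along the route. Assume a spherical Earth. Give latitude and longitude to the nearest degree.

≈ 45°S, 41°E

From cos δ = sin φ₁ sin φ₂ + cos φ₁ cos φ₂ cos Δλ, the central angle is δ ≈ 1.847 rad (105.8°).
Interpolate at f = 0.80 with slerp weights a = sin((1−f)δ)/sin δ ≈ 0.375, b = sin(fδ)/sin δ ≈ 1.035.
p = a·p₁ + b·p₂ ≈ (0.539, 0.461, -0.705); φ = arcsin(p_z) ≈ -44.80°, λ = atan2(p_y, p_x) ≈ 40.56°.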